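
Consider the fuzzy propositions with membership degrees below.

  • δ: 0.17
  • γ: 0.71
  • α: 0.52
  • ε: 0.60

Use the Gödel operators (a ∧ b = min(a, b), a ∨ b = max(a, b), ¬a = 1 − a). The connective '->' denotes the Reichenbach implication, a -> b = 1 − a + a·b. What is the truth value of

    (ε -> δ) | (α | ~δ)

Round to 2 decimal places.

0.83

ε -> δ  [Reichenbach: 1 − a + a·b] with a=0.60, b=0.17 → 0.50
~δ = 1 − 0.17 = 0.83
α | ~δ = max(a, b) on (0.52, 0.83) = 0.83
(ε -> δ) | (α | ~δ) = max(a, b) on (0.50, 0.83) = 0.83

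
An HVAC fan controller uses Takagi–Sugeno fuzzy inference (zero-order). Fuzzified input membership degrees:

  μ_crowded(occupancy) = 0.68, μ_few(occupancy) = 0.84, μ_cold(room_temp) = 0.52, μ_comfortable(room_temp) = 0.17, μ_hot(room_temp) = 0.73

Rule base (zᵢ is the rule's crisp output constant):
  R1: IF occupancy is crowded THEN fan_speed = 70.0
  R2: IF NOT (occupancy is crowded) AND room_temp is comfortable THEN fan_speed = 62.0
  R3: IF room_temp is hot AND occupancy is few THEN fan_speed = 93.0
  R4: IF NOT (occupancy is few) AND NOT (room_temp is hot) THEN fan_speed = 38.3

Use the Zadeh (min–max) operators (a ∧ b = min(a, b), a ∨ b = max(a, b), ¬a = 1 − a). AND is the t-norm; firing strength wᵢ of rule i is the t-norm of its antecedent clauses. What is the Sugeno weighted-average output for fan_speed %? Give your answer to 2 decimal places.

R1 (z=70.0): crowded=0.68 → w = 0.68
R2 (z=62.0): ¬crowded=1−0.68=0.32, comfortable=0.17; AND[min(a, b)] → w = 0.17
R3 (z=93.0): hot=0.73, few=0.84; AND[min(a, b)] → w = 0.73
R4 (z=38.3): ¬few=1−0.84=0.16, ¬hot=1−0.73=0.27; AND[min(a, b)] → w = 0.16
Weighted average = (0.68·70.0 + 0.17·62.0 + 0.73·93.0 + 0.16·38.3) / (0.68 + 0.17 + 0.73 + 0.16)
  = 132.1580 / 1.7400 = 75.95

75.95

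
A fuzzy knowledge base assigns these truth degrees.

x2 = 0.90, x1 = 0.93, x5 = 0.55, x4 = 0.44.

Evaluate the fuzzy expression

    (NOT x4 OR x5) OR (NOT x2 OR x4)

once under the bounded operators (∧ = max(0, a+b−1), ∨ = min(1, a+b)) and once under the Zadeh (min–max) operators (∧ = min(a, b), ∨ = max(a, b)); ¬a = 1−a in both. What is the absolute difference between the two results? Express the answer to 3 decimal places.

0.440

Under bounded:
  NOT x4 = 1 − 0.44 = 0.56
  NOT x4 OR x5 = min(1, a+b) on (0.56, 0.55) = 1.00
  NOT x2 = 1 − 0.90 = 0.10
  NOT x2 OR x4 = min(1, a+b) on (0.10, 0.44) = 0.54
  (NOT x4 OR x5) OR (NOT x2 OR x4) = min(1, a+b) on (1.00, 0.54) = 1.00
  → value = 1.0000
Under Zadeh (min–max):
  NOT x4 = 1 − 0.44 = 0.56
  NOT x4 OR x5 = max(a, b) on (0.56, 0.55) = 0.56
  NOT x2 = 1 − 0.90 = 0.10
  NOT x2 OR x4 = max(a, b) on (0.10, 0.44) = 0.44
  (NOT x4 OR x5) OR (NOT x2 OR x4) = max(a, b) on (0.56, 0.44) = 0.56
  → value = 0.5600
|1.0000 − 0.5600| = 0.440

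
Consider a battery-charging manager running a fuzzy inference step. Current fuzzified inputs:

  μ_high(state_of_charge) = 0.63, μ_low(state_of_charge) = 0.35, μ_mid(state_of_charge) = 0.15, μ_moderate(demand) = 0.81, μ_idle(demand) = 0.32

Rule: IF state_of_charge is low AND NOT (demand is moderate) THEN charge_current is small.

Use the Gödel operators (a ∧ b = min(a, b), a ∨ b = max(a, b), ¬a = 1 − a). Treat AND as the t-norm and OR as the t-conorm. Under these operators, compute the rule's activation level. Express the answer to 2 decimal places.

firing strength: low=0.35, ¬moderate=1−0.81=0.19; AND[min(a, b)] → w = 0.19

0.19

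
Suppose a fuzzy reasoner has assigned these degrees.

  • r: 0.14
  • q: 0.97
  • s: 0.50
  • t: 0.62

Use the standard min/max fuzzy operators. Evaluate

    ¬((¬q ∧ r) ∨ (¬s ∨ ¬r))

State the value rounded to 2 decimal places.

¬q = 1 − 0.97 = 0.03
¬q ∧ r = min(a, b) on (0.03, 0.14) = 0.03
¬s = 1 − 0.50 = 0.50
¬r = 1 − 0.14 = 0.86
¬s ∨ ¬r = max(a, b) on (0.50, 0.86) = 0.86
(¬q ∧ r) ∨ (¬s ∨ ¬r) = max(a, b) on (0.03, 0.86) = 0.86
¬((¬q ∧ r) ∨ (¬s ∨ ¬r)) = 1 − 0.86 = 0.14

0.14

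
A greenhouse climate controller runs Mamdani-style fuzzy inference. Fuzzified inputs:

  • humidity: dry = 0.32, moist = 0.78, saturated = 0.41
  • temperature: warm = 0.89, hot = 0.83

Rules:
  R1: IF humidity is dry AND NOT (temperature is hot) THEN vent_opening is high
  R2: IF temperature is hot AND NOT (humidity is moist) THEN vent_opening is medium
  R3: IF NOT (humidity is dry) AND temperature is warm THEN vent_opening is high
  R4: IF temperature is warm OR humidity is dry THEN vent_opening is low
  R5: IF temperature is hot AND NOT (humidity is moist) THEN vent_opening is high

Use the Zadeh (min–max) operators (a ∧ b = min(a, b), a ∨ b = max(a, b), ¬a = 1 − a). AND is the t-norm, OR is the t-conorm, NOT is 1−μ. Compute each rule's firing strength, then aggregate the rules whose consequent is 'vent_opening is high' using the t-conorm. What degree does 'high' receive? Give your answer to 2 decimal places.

0.68

R1: dry=0.32, ¬hot=1−0.83=0.17; AND[min(a, b)] → w = 0.17
R2: hot=0.83, ¬moist=1−0.78=0.22; AND[min(a, b)] → w = 0.22
R3: ¬dry=1−0.32=0.68, warm=0.89; AND[min(a, b)] → w = 0.68
R4: warm=0.89, dry=0.32; OR[max(a, b)] → w = 0.89
R5: hot=0.83, ¬moist=1−0.78=0.22; AND[min(a, b)] → w = 0.22
Rules with consequent 'high': {R1, R3, R5} → strengths 0.17, 0.68, 0.22
Aggregate via t-conorm [max(a, b)]: 0.68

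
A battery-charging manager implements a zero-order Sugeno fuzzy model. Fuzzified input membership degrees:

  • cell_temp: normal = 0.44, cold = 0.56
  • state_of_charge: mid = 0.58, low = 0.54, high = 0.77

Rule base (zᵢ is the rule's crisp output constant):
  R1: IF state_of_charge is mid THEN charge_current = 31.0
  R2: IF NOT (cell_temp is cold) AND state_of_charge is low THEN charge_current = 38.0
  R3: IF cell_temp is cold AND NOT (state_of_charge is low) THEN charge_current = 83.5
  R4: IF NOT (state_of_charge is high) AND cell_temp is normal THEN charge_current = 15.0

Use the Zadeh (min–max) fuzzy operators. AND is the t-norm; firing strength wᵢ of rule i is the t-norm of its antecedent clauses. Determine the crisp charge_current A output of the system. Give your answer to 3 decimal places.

44.772

R1 (z=31.0): mid=0.58 → w = 0.58
R2 (z=38.0): ¬cold=1−0.56=0.44, low=0.54; AND[min(a, b)] → w = 0.44
R3 (z=83.5): cold=0.56, ¬low=1−0.54=0.46; AND[min(a, b)] → w = 0.46
R4 (z=15.0): ¬high=1−0.77=0.23, normal=0.44; AND[min(a, b)] → w = 0.23
Weighted average = (0.58·31.0 + 0.44·38.0 + 0.46·83.5 + 0.23·15.0) / (0.58 + 0.44 + 0.46 + 0.23)
  = 76.5600 / 1.7100 = 44.772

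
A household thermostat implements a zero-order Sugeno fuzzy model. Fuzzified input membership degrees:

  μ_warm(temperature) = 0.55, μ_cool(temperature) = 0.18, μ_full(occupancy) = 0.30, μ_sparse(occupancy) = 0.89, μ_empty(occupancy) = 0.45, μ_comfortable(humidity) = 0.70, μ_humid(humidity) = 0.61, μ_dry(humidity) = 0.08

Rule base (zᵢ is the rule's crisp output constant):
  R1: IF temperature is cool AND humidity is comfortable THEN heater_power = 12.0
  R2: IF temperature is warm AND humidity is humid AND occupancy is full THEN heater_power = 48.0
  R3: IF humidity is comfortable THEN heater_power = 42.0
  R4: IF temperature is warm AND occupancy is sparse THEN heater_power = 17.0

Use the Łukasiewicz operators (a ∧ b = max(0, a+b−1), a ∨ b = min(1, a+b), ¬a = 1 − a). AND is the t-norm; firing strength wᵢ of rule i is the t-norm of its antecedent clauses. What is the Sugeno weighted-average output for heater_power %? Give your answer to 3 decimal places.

R1 (z=12.0): cool=0.18, comfortable=0.70; AND[max(0, a+b−1)] → w = 0.00
R2 (z=48.0): warm=0.55, humid=0.61, full=0.30; AND[max(0, a+b−1)] → w = 0.00
R3 (z=42.0): comfortable=0.70 → w = 0.70
R4 (z=17.0): warm=0.55, sparse=0.89; AND[max(0, a+b−1)] → w = 0.44
Weighted average = (0.00·12.0 + 0.00·48.0 + 0.70·42.0 + 0.44·17.0) / (0.00 + 0.00 + 0.70 + 0.44)
  = 36.8800 / 1.1400 = 32.351

32.351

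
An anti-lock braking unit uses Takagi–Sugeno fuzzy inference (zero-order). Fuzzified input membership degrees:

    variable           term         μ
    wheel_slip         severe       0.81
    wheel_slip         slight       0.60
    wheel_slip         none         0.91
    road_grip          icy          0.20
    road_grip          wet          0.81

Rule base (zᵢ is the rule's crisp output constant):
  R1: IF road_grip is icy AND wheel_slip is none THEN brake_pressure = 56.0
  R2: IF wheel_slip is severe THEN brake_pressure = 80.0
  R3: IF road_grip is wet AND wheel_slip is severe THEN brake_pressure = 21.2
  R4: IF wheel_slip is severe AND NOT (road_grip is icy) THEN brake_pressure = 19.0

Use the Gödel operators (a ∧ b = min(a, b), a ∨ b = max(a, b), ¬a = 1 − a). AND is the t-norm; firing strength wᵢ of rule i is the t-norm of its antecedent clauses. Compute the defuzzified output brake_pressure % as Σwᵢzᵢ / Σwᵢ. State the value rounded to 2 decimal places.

R1 (z=56.0): icy=0.20, none=0.91; AND[min(a, b)] → w = 0.20
R2 (z=80.0): severe=0.81 → w = 0.81
R3 (z=21.2): wet=0.81, severe=0.81; AND[min(a, b)] → w = 0.81
R4 (z=19.0): severe=0.81, ¬icy=1−0.20=0.80; AND[min(a, b)] → w = 0.80
Weighted average = (0.20·56.0 + 0.81·80.0 + 0.81·21.2 + 0.80·19.0) / (0.20 + 0.81 + 0.81 + 0.80)
  = 108.3720 / 2.6200 = 41.36

41.36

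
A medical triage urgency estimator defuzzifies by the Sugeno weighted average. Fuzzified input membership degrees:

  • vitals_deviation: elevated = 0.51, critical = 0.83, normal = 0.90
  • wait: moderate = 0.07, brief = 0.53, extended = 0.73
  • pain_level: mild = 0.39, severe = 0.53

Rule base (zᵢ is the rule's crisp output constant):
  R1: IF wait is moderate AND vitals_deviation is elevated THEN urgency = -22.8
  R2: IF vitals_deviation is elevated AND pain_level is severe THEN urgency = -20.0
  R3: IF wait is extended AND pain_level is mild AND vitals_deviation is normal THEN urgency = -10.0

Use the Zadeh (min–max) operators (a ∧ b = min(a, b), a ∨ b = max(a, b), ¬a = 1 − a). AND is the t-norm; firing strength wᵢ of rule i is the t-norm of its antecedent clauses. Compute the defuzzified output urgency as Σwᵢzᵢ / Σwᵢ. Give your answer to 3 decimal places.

-16.181

R1 (z=-22.8): moderate=0.07, elevated=0.51; AND[min(a, b)] → w = 0.07
R2 (z=-20.0): elevated=0.51, severe=0.53; AND[min(a, b)] → w = 0.51
R3 (z=-10.0): extended=0.73, mild=0.39, normal=0.90; AND[min(a, b)] → w = 0.39
Weighted average = (0.07·-22.8 + 0.51·-20.0 + 0.39·-10.0) / (0.07 + 0.51 + 0.39)
  = -15.6960 / 0.9700 = -16.181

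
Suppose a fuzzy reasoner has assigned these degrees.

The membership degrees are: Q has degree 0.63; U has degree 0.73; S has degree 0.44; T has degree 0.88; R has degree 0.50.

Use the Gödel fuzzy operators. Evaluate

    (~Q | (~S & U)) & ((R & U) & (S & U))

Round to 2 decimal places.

~Q = 1 − 0.63 = 0.37
~S = 1 − 0.44 = 0.56
~S & U = min(a, b) on (0.56, 0.73) = 0.56
~Q | (~S & U) = max(a, b) on (0.37, 0.56) = 0.56
R & U = min(a, b) on (0.50, 0.73) = 0.50
S & U = min(a, b) on (0.44, 0.73) = 0.44
(R & U) & (S & U) = min(a, b) on (0.50, 0.44) = 0.44
(~Q | (~S & U)) & ((R & U) & (S & U)) = min(a, b) on (0.56, 0.44) = 0.44

0.44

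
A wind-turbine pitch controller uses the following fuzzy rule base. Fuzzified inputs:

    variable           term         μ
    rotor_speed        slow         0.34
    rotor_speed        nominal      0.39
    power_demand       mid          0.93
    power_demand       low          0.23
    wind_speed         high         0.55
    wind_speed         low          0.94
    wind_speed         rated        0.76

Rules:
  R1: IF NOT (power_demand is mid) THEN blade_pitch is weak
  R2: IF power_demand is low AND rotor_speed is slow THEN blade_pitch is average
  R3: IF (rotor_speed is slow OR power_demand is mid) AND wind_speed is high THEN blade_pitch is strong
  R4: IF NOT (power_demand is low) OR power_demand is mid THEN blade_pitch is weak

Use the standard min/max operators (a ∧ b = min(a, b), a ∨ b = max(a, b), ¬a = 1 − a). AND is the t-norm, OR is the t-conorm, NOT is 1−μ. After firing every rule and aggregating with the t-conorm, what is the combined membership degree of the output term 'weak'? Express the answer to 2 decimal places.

0.93

R1: ¬mid=1−0.93=0.07 → w = 0.07
R2: low=0.23, slow=0.34; AND[min(a, b)] → w = 0.23
R3: (slow=0.34 OR mid=0.93) = 0.93; AND[min(a, b)] with high=0.55 → w = 0.55
R4: ¬low=1−0.23=0.77, mid=0.93; OR[max(a, b)] → w = 0.93
Rules with consequent 'weak': {R1, R4} → strengths 0.07, 0.93
Aggregate via t-conorm [max(a, b)]: 0.93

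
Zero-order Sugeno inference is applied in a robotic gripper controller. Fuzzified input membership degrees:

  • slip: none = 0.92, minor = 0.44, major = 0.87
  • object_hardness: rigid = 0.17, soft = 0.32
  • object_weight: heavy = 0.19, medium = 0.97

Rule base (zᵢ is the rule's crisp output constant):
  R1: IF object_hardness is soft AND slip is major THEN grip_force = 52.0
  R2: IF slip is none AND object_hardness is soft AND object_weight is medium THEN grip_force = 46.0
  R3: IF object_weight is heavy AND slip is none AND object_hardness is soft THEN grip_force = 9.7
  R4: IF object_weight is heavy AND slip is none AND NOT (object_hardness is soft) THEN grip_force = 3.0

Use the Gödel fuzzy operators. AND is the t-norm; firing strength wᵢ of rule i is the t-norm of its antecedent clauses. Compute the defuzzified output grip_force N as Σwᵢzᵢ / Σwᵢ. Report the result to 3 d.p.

33.111

R1 (z=52.0): soft=0.32, major=0.87; AND[min(a, b)] → w = 0.32
R2 (z=46.0): none=0.92, soft=0.32, medium=0.97; AND[min(a, b)] → w = 0.32
R3 (z=9.7): heavy=0.19, none=0.92, soft=0.32; AND[min(a, b)] → w = 0.19
R4 (z=3.0): heavy=0.19, none=0.92, ¬soft=1−0.32=0.68; AND[min(a, b)] → w = 0.19
Weighted average = (0.32·52.0 + 0.32·46.0 + 0.19·9.7 + 0.19·3.0) / (0.32 + 0.32 + 0.19 + 0.19)
  = 33.7730 / 1.0200 = 33.111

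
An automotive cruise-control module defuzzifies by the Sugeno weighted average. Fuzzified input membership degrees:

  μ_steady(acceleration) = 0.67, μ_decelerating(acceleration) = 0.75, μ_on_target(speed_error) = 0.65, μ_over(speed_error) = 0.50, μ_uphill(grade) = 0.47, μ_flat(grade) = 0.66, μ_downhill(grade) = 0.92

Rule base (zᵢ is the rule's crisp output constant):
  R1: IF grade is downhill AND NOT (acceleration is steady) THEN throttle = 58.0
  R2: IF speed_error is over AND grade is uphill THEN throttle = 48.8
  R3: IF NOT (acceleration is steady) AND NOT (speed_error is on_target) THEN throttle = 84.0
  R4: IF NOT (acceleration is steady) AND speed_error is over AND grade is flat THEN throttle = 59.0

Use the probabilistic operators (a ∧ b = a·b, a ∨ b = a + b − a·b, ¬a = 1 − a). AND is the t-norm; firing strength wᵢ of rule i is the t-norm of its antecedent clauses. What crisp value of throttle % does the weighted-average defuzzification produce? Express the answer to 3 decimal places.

59.245

R1 (z=58.0): downhill=0.92, ¬steady=1−0.67=0.33; AND[a·b] → w = 0.3036
R2 (z=48.8): over=0.50, uphill=0.47; AND[a·b] → w = 0.2350
R3 (z=84.0): ¬steady=1−0.67=0.33, ¬on_target=1−0.65=0.35; AND[a·b] → w = 0.1155
R4 (z=59.0): ¬steady=1−0.67=0.33, over=0.50, flat=0.66; AND[a·b] → w = 0.1089
Weighted average = (0.3036·58.0 + 0.2350·48.8 + 0.1155·84.0 + 0.1089·59.0) / (0.3036 + 0.2350 + 0.1155 + 0.1089)
  = 45.2039 / 0.7630 = 59.245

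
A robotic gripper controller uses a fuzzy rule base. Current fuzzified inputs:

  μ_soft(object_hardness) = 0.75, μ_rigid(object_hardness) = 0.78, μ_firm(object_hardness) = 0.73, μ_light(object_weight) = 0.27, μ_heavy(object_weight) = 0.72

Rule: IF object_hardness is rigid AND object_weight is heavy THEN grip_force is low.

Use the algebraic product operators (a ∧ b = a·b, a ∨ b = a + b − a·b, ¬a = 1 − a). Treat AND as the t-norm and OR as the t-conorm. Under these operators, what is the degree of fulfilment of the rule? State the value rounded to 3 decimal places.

firing strength: rigid=0.78, heavy=0.72; AND[a·b] → w = 0.5616

0.562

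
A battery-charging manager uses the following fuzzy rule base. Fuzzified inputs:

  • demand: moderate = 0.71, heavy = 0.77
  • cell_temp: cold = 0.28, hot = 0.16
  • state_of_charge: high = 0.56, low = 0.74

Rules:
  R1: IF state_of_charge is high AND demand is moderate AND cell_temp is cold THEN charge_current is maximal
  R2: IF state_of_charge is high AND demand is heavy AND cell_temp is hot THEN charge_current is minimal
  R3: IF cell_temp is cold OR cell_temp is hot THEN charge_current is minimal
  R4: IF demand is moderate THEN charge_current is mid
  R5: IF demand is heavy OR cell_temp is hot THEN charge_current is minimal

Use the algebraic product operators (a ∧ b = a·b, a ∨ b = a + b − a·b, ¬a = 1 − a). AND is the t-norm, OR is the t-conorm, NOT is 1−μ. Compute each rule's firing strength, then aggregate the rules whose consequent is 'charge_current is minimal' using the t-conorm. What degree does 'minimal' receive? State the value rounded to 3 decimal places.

R1: high=0.56, moderate=0.71, cold=0.28; AND[a·b] → w = 0.1113
R2: high=0.56, heavy=0.77, hot=0.16; AND[a·b] → w = 0.0690
R3: cold=0.28, hot=0.16; OR[a + b − a·b] → w = 0.3952
R4: moderate=0.71 → w = 0.7100
R5: heavy=0.77, hot=0.16; OR[a + b − a·b] → w = 0.8068
Rules with consequent 'minimal': {R2, R3, R5} → strengths 0.0690, 0.3952, 0.8068
Aggregate via t-conorm [a + b − a·b]: 0.8912

0.891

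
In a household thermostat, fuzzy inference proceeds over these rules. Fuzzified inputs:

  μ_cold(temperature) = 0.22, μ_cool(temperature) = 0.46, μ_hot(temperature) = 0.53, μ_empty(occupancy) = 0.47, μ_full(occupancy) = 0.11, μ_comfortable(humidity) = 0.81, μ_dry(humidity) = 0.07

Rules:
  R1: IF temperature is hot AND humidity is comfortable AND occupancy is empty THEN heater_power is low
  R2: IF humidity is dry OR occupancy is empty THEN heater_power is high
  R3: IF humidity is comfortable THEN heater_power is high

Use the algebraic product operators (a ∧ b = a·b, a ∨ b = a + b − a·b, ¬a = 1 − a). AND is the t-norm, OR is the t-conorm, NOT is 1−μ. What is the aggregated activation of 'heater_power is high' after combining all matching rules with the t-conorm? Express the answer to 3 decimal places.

0.906

R1: hot=0.53, comfortable=0.81, empty=0.47; AND[a·b] → w = 0.2018
R2: dry=0.07, empty=0.47; OR[a + b − a·b] → w = 0.5071
R3: comfortable=0.81 → w = 0.8100
Rules with consequent 'high': {R2, R3} → strengths 0.5071, 0.8100
Aggregate via t-conorm [a + b − a·b]: 0.9063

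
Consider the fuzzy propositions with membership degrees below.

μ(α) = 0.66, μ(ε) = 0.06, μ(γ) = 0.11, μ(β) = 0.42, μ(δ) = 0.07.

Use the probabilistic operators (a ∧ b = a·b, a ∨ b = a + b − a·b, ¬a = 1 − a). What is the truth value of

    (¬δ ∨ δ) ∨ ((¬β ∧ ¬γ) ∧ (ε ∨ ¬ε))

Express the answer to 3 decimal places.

¬δ = 1 − 0.0700 = 0.9300
¬δ ∨ δ = a + b − a·b on (0.9300, 0.0700) = 0.9349
¬β = 1 − 0.4200 = 0.5800
¬γ = 1 − 0.1100 = 0.8900
¬β ∧ ¬γ = a·b on (0.5800, 0.8900) = 0.5162
¬ε = 1 − 0.0600 = 0.9400
ε ∨ ¬ε = a + b − a·b on (0.0600, 0.9400) = 0.9436
(¬β ∧ ¬γ) ∧ (ε ∨ ¬ε) = a·b on (0.5162, 0.9436) = 0.4871
(¬δ ∨ δ) ∨ ((¬β ∧ ¬γ) ∧ (ε ∨ ¬ε)) = a + b − a·b on (0.9349, 0.4871) = 0.9666

0.967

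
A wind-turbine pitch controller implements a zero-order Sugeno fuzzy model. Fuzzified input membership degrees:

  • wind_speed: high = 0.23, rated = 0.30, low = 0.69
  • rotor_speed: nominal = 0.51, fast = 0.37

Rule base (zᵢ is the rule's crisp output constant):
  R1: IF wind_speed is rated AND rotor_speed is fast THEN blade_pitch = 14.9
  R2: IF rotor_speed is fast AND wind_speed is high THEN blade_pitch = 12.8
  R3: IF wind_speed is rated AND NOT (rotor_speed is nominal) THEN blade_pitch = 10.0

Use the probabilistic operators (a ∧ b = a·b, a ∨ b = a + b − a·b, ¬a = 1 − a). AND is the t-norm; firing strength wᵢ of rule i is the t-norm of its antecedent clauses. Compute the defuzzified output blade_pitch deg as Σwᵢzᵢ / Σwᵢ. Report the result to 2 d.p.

12.28

R1 (z=14.9): rated=0.30, fast=0.37; AND[a·b] → w = 0.1110
R2 (z=12.8): fast=0.37, high=0.23; AND[a·b] → w = 0.0851
R3 (z=10.0): rated=0.30, ¬nominal=1−0.51=0.49; AND[a·b] → w = 0.1470
Weighted average = (0.1110·14.9 + 0.0851·12.8 + 0.1470·10.0) / (0.1110 + 0.0851 + 0.1470)
  = 4.2132 / 0.3431 = 12.28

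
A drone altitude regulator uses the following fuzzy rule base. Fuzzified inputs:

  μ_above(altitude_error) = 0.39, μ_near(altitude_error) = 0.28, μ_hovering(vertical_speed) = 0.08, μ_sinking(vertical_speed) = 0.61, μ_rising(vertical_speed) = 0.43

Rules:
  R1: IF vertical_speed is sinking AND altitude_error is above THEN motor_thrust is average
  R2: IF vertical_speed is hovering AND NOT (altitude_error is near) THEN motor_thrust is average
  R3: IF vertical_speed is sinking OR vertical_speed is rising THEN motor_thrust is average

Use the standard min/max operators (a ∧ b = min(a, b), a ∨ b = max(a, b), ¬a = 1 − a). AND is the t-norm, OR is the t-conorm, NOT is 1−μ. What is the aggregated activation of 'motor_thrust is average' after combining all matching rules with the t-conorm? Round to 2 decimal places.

R1: sinking=0.61, above=0.39; AND[min(a, b)] → w = 0.39
R2: hovering=0.08, ¬near=1−0.28=0.72; AND[min(a, b)] → w = 0.08
R3: sinking=0.61, rising=0.43; OR[max(a, b)] → w = 0.61
Rules with consequent 'average': {R1, R2, R3} → strengths 0.39, 0.08, 0.61
Aggregate via t-conorm [max(a, b)]: 0.61

0.61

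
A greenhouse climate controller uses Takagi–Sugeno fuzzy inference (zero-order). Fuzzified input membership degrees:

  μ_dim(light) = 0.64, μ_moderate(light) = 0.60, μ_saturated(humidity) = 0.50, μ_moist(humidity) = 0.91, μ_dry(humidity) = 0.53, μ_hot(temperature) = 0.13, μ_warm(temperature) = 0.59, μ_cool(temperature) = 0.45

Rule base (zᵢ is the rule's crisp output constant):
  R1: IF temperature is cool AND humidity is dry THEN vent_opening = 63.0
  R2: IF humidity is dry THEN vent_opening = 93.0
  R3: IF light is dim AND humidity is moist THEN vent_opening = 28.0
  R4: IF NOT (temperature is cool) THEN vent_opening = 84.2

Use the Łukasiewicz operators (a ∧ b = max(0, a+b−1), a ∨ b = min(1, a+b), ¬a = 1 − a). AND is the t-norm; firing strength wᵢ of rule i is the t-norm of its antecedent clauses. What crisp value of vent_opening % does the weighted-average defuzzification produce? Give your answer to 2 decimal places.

R1 (z=63.0): cool=0.45, dry=0.53; AND[max(0, a+b−1)] → w = 0.00
R2 (z=93.0): dry=0.53 → w = 0.53
R3 (z=28.0): dim=0.64, moist=0.91; AND[max(0, a+b−1)] → w = 0.55
R4 (z=84.2): ¬cool=1−0.45=0.55 → w = 0.55
Weighted average = (0.00·63.0 + 0.53·93.0 + 0.55·28.0 + 0.55·84.2) / (0.00 + 0.53 + 0.55 + 0.55)
  = 111.0000 / 1.6300 = 68.10

68.10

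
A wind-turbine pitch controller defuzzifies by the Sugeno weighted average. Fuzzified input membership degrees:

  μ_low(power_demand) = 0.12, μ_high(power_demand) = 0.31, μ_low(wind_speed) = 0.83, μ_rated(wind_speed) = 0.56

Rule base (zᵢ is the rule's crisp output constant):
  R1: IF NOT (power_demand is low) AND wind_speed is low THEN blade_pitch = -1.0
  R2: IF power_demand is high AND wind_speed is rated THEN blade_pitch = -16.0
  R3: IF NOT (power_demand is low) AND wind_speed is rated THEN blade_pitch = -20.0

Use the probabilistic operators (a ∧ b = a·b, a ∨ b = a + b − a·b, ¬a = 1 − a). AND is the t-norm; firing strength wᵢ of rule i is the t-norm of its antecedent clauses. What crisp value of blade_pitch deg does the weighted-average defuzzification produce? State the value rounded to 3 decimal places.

R1 (z=-1.0): ¬low=1−0.12=0.88, low=0.83; AND[a·b] → w = 0.7304
R2 (z=-16.0): high=0.31, rated=0.56; AND[a·b] → w = 0.1736
R3 (z=-20.0): ¬low=1−0.12=0.88, rated=0.56; AND[a·b] → w = 0.4928
Weighted average = (0.7304·-1.0 + 0.1736·-16.0 + 0.4928·-20.0) / (0.7304 + 0.1736 + 0.4928)
  = -13.3640 / 1.3968 = -9.568

-9.568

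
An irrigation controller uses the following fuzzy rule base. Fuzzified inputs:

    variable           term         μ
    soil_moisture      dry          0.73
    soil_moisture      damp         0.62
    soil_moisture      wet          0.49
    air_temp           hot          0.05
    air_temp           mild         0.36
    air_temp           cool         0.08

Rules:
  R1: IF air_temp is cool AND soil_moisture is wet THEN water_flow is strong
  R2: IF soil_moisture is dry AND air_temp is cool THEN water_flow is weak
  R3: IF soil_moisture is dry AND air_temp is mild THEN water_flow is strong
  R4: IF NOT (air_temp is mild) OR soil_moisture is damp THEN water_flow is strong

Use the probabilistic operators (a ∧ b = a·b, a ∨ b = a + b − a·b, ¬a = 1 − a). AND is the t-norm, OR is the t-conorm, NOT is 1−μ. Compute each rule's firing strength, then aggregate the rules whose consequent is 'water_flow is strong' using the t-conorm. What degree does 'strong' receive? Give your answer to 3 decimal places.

0.903

R1: cool=0.08, wet=0.49; AND[a·b] → w = 0.0392
R2: dry=0.73, cool=0.08; AND[a·b] → w = 0.0584
R3: dry=0.73, mild=0.36; AND[a·b] → w = 0.2628
R4: ¬mild=1−0.36=0.64, damp=0.62; OR[a + b − a·b] → w = 0.8632
Rules with consequent 'strong': {R1, R3, R4} → strengths 0.0392, 0.2628, 0.8632
Aggregate via t-conorm [a + b − a·b]: 0.9031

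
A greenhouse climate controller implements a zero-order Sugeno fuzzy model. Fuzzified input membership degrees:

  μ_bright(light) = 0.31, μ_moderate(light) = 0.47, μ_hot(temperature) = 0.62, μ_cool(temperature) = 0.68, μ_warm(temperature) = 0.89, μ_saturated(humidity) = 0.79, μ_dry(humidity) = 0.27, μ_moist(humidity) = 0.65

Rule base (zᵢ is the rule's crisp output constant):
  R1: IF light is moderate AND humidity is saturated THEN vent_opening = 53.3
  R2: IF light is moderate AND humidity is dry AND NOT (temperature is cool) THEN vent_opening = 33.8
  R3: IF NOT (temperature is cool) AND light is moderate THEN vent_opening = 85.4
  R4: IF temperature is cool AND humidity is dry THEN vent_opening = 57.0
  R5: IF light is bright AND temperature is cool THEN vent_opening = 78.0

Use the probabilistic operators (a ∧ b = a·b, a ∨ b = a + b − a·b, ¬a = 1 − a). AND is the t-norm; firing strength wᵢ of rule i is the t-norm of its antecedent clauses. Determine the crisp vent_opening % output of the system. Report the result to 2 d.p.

63.67

R1 (z=53.3): moderate=0.47, saturated=0.79; AND[a·b] → w = 0.3713
R2 (z=33.8): moderate=0.47, dry=0.27, ¬cool=1−0.68=0.32; AND[a·b] → w = 0.0406
R3 (z=85.4): ¬cool=1−0.68=0.32, moderate=0.47; AND[a·b] → w = 0.1504
R4 (z=57.0): cool=0.68, dry=0.27; AND[a·b] → w = 0.1836
R5 (z=78.0): bright=0.31, cool=0.68; AND[a·b] → w = 0.2108
Weighted average = (0.3713·53.3 + 0.0406·33.8 + 0.1504·85.4 + 0.1836·57.0 + 0.2108·78.0) / (0.3713 + 0.0406 + 0.1504 + 0.1836 + 0.2108)
  = 60.9146 / 0.9567 = 63.67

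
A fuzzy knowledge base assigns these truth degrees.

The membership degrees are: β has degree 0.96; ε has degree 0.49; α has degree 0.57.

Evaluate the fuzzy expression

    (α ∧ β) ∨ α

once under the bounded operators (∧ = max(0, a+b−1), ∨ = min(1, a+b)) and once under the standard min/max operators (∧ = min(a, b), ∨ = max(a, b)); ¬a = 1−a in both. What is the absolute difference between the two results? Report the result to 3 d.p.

Under bounded:
  α ∧ β = max(0, a+b−1) on (0.57, 0.96) = 0.53
  (α ∧ β) ∨ α = min(1, a+b) on (0.53, 0.57) = 1.00
  → value = 1.0000
Under standard min/max:
  α ∧ β = min(a, b) on (0.57, 0.96) = 0.57
  (α ∧ β) ∨ α = max(a, b) on (0.57, 0.57) = 0.57
  → value = 0.5700
|1.0000 − 0.5700| = 0.430

0.430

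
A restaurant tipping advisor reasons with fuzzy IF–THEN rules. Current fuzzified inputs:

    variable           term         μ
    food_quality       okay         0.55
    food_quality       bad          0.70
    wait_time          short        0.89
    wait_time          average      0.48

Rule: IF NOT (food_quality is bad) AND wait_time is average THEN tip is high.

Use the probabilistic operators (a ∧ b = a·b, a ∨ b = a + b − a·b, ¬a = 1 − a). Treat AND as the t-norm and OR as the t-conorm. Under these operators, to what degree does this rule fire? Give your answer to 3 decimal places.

0.144

firing strength: ¬bad=1−0.70=0.30, average=0.48; AND[a·b] → w = 0.1440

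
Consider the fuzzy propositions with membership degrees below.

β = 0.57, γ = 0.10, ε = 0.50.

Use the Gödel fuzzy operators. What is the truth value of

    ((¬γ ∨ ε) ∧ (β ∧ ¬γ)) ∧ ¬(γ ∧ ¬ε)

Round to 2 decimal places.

0.57

¬γ = 1 − 0.10 = 0.90
¬γ ∨ ε = max(a, b) on (0.90, 0.50) = 0.90
¬γ = 1 − 0.10 = 0.90
β ∧ ¬γ = min(a, b) on (0.57, 0.90) = 0.57
(¬γ ∨ ε) ∧ (β ∧ ¬γ) = min(a, b) on (0.90, 0.57) = 0.57
¬ε = 1 − 0.50 = 0.50
γ ∧ ¬ε = min(a, b) on (0.10, 0.50) = 0.10
¬(γ ∧ ¬ε) = 1 − 0.10 = 0.90
((¬γ ∨ ε) ∧ (β ∧ ¬γ)) ∧ ¬(γ ∧ ¬ε) = min(a, b) on (0.57, 0.90) = 0.57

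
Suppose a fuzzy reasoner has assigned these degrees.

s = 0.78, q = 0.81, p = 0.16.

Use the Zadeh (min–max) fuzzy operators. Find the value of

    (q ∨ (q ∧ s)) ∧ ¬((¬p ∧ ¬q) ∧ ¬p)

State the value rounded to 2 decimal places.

0.81

q ∧ s = min(a, b) on (0.81, 0.78) = 0.78
q ∨ (q ∧ s) = max(a, b) on (0.81, 0.78) = 0.81
¬p = 1 − 0.16 = 0.84
¬q = 1 − 0.81 = 0.19
¬p ∧ ¬q = min(a, b) on (0.84, 0.19) = 0.19
¬p = 1 − 0.16 = 0.84
(¬p ∧ ¬q) ∧ ¬p = min(a, b) on (0.19, 0.84) = 0.19
¬((¬p ∧ ¬q) ∧ ¬p) = 1 − 0.19 = 0.81
(q ∨ (q ∧ s)) ∧ ¬((¬p ∧ ¬q) ∧ ¬p) = min(a, b) on (0.81, 0.81) = 0.81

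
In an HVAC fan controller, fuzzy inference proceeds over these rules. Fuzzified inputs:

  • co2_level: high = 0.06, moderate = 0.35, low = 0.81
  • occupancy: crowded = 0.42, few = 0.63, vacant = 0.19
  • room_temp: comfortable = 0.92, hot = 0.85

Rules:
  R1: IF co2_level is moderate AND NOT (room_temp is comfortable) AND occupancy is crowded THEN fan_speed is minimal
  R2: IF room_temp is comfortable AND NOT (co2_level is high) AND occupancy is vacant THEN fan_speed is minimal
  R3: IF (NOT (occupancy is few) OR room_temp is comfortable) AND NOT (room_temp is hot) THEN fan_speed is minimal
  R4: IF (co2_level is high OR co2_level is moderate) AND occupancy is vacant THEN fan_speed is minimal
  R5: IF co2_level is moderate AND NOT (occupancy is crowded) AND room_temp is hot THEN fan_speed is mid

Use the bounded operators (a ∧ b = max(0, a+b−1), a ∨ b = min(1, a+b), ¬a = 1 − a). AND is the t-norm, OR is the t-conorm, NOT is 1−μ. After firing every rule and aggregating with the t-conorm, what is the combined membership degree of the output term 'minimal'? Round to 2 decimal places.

R1: moderate=0.35, ¬comfortable=1−0.92=0.08, crowded=0.42; AND[max(0, a+b−1)] → w = 0.00
R2: comfortable=0.92, ¬high=1−0.06=0.94, vacant=0.19; AND[max(0, a+b−1)] → w = 0.05
R3: (¬few=1−0.63=0.37 OR comfortable=0.92) = 1.00; AND[max(0, a+b−1)] with ¬hot=1−0.85=0.15 → w = 0.15
R4: (high=0.06 OR moderate=0.35) = 0.41; AND[max(0, a+b−1)] with vacant=0.19 → w = 0.00
R5: moderate=0.35, ¬crowded=1−0.42=0.58, hot=0.85; AND[max(0, a+b−1)] → w = 0.00
Rules with consequent 'minimal': {R1, R2, R3, R4} → strengths 0.00, 0.05, 0.15, 0.00
Aggregate via t-conorm [min(1, a+b)]: 0.20

0.20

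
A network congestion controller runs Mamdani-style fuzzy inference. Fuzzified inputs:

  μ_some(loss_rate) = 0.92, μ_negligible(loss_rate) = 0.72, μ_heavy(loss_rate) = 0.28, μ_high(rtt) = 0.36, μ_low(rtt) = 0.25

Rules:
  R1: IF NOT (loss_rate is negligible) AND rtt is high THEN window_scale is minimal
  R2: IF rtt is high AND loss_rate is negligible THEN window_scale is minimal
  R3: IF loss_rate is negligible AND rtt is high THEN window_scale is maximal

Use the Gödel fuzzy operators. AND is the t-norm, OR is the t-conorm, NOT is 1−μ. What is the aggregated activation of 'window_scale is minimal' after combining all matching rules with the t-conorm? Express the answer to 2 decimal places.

R1: ¬negligible=1−0.72=0.28, high=0.36; AND[min(a, b)] → w = 0.28
R2: high=0.36, negligible=0.72; AND[min(a, b)] → w = 0.36
R3: negligible=0.72, high=0.36; AND[min(a, b)] → w = 0.36
Rules with consequent 'minimal': {R1, R2} → strengths 0.28, 0.36
Aggregate via t-conorm [max(a, b)]: 0.36

0.36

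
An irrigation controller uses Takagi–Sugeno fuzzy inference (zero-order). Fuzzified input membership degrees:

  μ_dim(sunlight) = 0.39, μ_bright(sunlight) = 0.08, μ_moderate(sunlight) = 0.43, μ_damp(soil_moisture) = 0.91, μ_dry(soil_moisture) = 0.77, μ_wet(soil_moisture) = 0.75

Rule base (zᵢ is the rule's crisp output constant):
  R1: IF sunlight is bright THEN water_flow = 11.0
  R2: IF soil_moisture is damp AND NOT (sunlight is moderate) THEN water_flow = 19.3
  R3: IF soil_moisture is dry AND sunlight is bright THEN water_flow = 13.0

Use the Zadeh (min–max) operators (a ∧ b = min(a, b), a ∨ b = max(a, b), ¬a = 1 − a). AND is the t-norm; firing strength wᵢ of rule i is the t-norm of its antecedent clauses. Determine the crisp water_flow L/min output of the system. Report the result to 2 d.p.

17.70

R1 (z=11.0): bright=0.08 → w = 0.08
R2 (z=19.3): damp=0.91, ¬moderate=1−0.43=0.57; AND[min(a, b)] → w = 0.57
R3 (z=13.0): dry=0.77, bright=0.08; AND[min(a, b)] → w = 0.08
Weighted average = (0.08·11.0 + 0.57·19.3 + 0.08·13.0) / (0.08 + 0.57 + 0.08)
  = 12.9210 / 0.7300 = 17.70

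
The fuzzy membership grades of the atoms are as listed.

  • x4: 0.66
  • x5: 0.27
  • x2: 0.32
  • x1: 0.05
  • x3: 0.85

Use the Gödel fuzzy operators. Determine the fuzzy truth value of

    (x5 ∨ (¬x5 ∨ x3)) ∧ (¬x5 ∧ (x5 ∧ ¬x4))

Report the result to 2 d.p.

¬x5 = 1 − 0.27 = 0.73
¬x5 ∨ x3 = max(a, b) on (0.73, 0.85) = 0.85
x5 ∨ (¬x5 ∨ x3) = max(a, b) on (0.27, 0.85) = 0.85
¬x5 = 1 − 0.27 = 0.73
¬x4 = 1 − 0.66 = 0.34
x5 ∧ ¬x4 = min(a, b) on (0.27, 0.34) = 0.27
¬x5 ∧ (x5 ∧ ¬x4) = min(a, b) on (0.73, 0.27) = 0.27
(x5 ∨ (¬x5 ∨ x3)) ∧ (¬x5 ∧ (x5 ∧ ¬x4)) = min(a, b) on (0.85, 0.27) = 0.27

0.27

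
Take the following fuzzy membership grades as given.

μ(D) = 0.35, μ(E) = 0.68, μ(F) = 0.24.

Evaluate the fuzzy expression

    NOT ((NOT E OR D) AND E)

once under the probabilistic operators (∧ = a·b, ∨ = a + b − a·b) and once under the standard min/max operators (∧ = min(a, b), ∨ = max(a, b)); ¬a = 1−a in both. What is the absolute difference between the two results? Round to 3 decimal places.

Under probabilistic:
  NOT E = 1 − 0.6800 = 0.3200
  NOT E OR D = a + b − a·b on (0.3200, 0.3500) = 0.5580
  (NOT E OR D) AND E = a·b on (0.5580, 0.6800) = 0.3794
  NOT ((NOT E OR D) AND E) = 1 − 0.3794 = 0.6206
  → value = 0.6206
Under standard min/max:
  NOT E = 1 − 0.68 = 0.32
  NOT E OR D = max(a, b) on (0.32, 0.35) = 0.35
  (NOT E OR D) AND E = min(a, b) on (0.35, 0.68) = 0.35
  NOT ((NOT E OR D) AND E) = 1 − 0.35 = 0.65
  → value = 0.6500
|0.6206 − 0.6500| = 0.029

0.029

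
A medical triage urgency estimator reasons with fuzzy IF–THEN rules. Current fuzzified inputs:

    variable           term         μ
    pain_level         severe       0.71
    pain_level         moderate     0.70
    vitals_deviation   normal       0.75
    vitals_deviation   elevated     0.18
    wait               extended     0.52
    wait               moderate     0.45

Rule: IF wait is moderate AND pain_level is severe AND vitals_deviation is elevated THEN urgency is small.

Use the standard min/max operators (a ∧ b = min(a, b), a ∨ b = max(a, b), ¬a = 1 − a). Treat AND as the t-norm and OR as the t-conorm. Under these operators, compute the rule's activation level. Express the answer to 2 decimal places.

firing strength: moderate=0.45, severe=0.71, elevated=0.18; AND[min(a, b)] → w = 0.18

0.18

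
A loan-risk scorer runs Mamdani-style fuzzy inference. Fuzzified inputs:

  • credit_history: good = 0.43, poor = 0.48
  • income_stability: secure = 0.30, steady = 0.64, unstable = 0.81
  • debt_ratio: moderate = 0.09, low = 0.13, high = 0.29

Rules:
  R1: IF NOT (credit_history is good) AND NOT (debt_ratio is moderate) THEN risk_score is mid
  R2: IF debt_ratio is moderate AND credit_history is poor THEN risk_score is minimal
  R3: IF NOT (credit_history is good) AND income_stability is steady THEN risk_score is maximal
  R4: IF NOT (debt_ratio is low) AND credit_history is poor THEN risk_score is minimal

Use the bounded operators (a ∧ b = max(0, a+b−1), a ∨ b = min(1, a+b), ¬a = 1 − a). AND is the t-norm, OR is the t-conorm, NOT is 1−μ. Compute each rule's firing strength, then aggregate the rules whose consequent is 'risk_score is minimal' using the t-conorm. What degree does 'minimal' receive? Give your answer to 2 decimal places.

R1: ¬good=1−0.43=0.57, ¬moderate=1−0.09=0.91; AND[max(0, a+b−1)] → w = 0.48
R2: moderate=0.09, poor=0.48; AND[max(0, a+b−1)] → w = 0.00
R3: ¬good=1−0.43=0.57, steady=0.64; AND[max(0, a+b−1)] → w = 0.21
R4: ¬low=1−0.13=0.87, poor=0.48; AND[max(0, a+b−1)] → w = 0.35
Rules with consequent 'minimal': {R2, R4} → strengths 0.00, 0.35
Aggregate via t-conorm [min(1, a+b)]: 0.35

0.35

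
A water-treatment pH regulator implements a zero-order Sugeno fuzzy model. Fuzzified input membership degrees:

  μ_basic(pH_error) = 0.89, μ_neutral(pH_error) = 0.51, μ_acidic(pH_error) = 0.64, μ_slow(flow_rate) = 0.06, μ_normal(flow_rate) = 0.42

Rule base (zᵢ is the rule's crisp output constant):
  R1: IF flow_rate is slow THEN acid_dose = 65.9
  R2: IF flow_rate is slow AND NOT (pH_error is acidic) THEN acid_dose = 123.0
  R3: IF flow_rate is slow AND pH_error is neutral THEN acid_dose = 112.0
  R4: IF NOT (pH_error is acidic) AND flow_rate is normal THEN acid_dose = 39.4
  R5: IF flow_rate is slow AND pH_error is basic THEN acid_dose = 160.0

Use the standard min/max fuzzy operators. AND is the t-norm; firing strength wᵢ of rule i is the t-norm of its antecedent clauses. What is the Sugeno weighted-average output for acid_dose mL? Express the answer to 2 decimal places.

69.73

R1 (z=65.9): slow=0.06 → w = 0.06
R2 (z=123.0): slow=0.06, ¬acidic=1−0.64=0.36; AND[min(a, b)] → w = 0.06
R3 (z=112.0): slow=0.06, neutral=0.51; AND[min(a, b)] → w = 0.06
R4 (z=39.4): ¬acidic=1−0.64=0.36, normal=0.42; AND[min(a, b)] → w = 0.36
R5 (z=160.0): slow=0.06, basic=0.89; AND[min(a, b)] → w = 0.06
Weighted average = (0.06·65.9 + 0.06·123.0 + 0.06·112.0 + 0.36·39.4 + 0.06·160.0) / (0.06 + 0.06 + 0.06 + 0.36 + 0.06)
  = 41.8380 / 0.6000 = 69.73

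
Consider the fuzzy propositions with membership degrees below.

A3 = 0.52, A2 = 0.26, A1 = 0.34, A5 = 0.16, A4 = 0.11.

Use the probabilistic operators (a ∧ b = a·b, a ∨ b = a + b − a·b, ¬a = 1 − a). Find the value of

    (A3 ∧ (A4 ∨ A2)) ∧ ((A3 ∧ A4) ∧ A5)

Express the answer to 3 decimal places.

0.002

A4 ∨ A2 = a + b − a·b on (0.1100, 0.2600) = 0.3414
A3 ∧ (A4 ∨ A2) = a·b on (0.5200, 0.3414) = 0.1775
A3 ∧ A4 = a·b on (0.5200, 0.1100) = 0.0572
(A3 ∧ A4) ∧ A5 = a·b on (0.0572, 0.1600) = 0.0092
(A3 ∧ (A4 ∨ A2)) ∧ ((A3 ∧ A4) ∧ A5) = a·b on (0.1775, 0.0092) = 0.0016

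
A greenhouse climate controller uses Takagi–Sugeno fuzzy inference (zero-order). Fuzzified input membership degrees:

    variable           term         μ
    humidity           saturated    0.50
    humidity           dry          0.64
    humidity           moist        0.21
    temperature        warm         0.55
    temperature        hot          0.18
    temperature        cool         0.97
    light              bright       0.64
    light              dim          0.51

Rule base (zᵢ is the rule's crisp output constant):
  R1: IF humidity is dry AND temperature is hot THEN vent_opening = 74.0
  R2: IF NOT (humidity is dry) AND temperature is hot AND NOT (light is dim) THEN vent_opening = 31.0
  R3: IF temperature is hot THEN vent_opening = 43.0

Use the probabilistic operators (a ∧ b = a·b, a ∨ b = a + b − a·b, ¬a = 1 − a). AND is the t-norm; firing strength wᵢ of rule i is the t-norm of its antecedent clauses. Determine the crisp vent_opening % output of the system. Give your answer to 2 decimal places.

R1 (z=74.0): dry=0.64, hot=0.18; AND[a·b] → w = 0.1152
R2 (z=31.0): ¬dry=1−0.64=0.36, hot=0.18, ¬dim=1−0.51=0.49; AND[a·b] → w = 0.0318
R3 (z=43.0): hot=0.18 → w = 0.1800
Weighted average = (0.1152·74.0 + 0.0318·31.0 + 0.1800·43.0) / (0.1152 + 0.0318 + 0.1800)
  = 17.2491 / 0.3270 = 52.76

52.76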